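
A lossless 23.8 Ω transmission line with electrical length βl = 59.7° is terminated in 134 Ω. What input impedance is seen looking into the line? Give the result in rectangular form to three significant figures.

tan(βl) = tan(59.7°) = 1.71
Z_in = Z_0·(Z_L + jZ_0·tanβl)/(Z_0 + jZ_L·tanβl)
     = 23.8·(134 + j40.7)/(23.8 + j229)

Z_in ≈ 5.61 − j13.3 Ω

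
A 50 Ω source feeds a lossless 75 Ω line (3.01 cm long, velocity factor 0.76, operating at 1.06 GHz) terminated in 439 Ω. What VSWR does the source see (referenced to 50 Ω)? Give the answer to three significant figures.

λ = v/f = 0.76·c / 1.06 GHz = 0.215 m
βl = 2π·l/λ = 2π × 0.14 = 50.4°
tan(βl) = 1.21
Z_in = Z_0·(Z_L + jZ_0·tanβl)/(Z_0 + jZ_L·tanβl) = 21.2 − j59.1 Ω
Γ_s = (Z_in − Z_s)/(Z_in + Z_s) = (-28.8 − j59.1)/(71.2 − j59.1), |Γ_s| = 0.711
VSWR = (1 + |Γ_s|)/(1 − |Γ_s|)

VSWR ≈ 5.92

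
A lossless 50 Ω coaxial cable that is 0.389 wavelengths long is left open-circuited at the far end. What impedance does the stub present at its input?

Z_in ≈ +j59.7 Ω

βl = 2π × 0.389 = 140°
tan(βl) = -0.838
For an open-circuited stub, Z_in = −jZ_0·cot(βl) = −jZ_0/tan(βl)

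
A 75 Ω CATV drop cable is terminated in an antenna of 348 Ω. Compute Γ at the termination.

Γ = 0.645

Γ = (Z_L − Z_0)/(Z_L + Z_0) = (348 − 75)/(348 + 75) = 273/423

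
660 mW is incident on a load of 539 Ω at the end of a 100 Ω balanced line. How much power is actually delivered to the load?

P_delivered ≈ 348 mW

Γ = (539 − 100)/(539 + 100) = 0.687
|Γ|² = 0.472
P_refl = |Γ|²·P_inc = 312 mW, P_del = (1 − |Γ|²)·P_inc = 348 mW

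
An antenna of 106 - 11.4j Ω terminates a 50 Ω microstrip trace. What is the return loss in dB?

Γ = (56 − j11.4)/(156 − j11.4), |Γ| = 0.365
RL = −20·log₁₀|Γ| = −20·log₁₀(0.365)

RL ≈ 8.75 dB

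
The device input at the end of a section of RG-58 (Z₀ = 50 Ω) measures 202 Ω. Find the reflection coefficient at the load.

Γ = (Z_L − Z_0)/(Z_L + Z_0) = (202 − 50)/(202 + 50) = 152/252

Γ = 0.603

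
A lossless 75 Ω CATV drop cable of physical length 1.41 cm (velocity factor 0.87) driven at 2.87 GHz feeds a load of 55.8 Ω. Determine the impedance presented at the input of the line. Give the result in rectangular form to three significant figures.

Z_in ≈ 80.3 + j22.4 Ω

λ = v/f = 0.87·c / 2.87 GHz = 0.0909 m
βl = 2π·l/λ = 2π × 0.155 = 55.8°
tan(βl) = tan(55.8°) = 1.47
Z_in = Z_0·(Z_L + jZ_0·tanβl)/(Z_0 + jZ_L·tanβl)
     = 75·(55.8 + j110)/(75 + j82.2)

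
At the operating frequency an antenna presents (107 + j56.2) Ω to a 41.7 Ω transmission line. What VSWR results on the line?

Γ = (Z_L − Z_0)/(Z_L + Z_0) = (65.3 + j56.2)/(148.7 + j56.2)
|Γ| = 86.2/159 = 0.542
VSWR = (1 + |Γ|)/(1 − |Γ|) = 1.54/0.458

VSWR ≈ 3.37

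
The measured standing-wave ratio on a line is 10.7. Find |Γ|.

|Γ| = (S − 1)/(S + 1) = (10.7 − 1)/(10.7 + 1) = 9.7/11.7

|Γ| ≈ 0.829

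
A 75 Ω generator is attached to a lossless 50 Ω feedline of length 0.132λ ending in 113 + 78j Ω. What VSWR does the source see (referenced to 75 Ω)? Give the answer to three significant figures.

βl = 2π × 0.132 = 47.5°
tan(βl) = 1.09
Z_in = Z_0·(Z_L + jZ_0·tanβl)/(Z_0 + jZ_L·tanβl) = 37.6 − j56.5 Ω
Γ_s = (Z_in − Z_s)/(Z_in + Z_s) = (-37.4 − j56.5)/(113 − j56.5), |Γ_s| = 0.538
VSWR = (1 + |Γ_s|)/(1 − |Γ_s|)

VSWR ≈ 3.33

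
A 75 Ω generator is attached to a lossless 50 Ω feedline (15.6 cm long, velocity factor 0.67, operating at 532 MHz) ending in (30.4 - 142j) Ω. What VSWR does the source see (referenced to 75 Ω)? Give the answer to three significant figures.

VSWR ≈ 10.9

λ = v/f = 0.67·c / 532 MHz = 0.378 m
βl = 2π·l/λ = 2π × 0.413 = 149°
tan(βl) = -0.609
Z_in = Z_0·(Z_L + jZ_0·tanβl)/(Z_0 + jZ_L·tanβl) = 62.1 + j205 Ω
Γ_s = (Z_in − Z_s)/(Z_in + Z_s) = (-12.9 + j205)/(137 + j205), |Γ_s| = 0.832
VSWR = (1 + |Γ_s|)/(1 − |Γ_s|)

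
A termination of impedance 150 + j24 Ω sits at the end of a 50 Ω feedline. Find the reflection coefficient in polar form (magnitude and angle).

Γ ≈ 0.511 ∠ 6.65°

Γ = (Z_L − Z_0)/(Z_L + Z_0) = (100 + j24)/(200 + j24)
|Γ| = 103/201 = 0.511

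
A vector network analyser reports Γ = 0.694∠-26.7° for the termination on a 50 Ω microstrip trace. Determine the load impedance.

Z_L ≈ 107 − j129 Ω

Z_L = Z_0·(1 + Γ)/(1 − Γ) = 50·(1.62 − j0.312)/(0.38 + j0.312)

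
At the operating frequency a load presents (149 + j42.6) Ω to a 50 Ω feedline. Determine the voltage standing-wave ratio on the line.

VSWR ≈ 3.25

Γ = (Z_L − Z_0)/(Z_L + Z_0) = (99 + j42.6)/(199 + j42.6)
|Γ| = 108/204 = 0.53
VSWR = (1 + |Γ|)/(1 − |Γ|) = 1.53/0.47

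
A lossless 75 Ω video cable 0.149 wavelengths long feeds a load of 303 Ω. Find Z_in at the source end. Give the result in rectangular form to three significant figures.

βl = 2π × 0.149 = 53.6°
tan(βl) = tan(53.6°) = 1.36
Z_in = Z_0·(Z_L + jZ_0·tanβl)/(Z_0 + jZ_L·tanβl)
     = 75·(303 + j102)/(75 + j412)

Z_in ≈ 27.7 − j50.2 Ω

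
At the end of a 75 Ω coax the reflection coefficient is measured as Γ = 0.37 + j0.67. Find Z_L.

Z_L ≈ 36.7 + j119 Ω

Z_L = Z_0·(1 + Γ)/(1 − Γ) = 75·(1.37 + j0.67)/(0.63 − j0.67)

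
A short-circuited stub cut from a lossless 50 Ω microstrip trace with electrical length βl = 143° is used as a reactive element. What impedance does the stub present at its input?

tan(βl) = -0.754
For a short-circuited stub, Z_in = jZ_0·tan(βl)

Z_in ≈ −j37.7 Ω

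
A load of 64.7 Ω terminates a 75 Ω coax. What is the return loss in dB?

Γ = (64.7 − 75)/(64.7 + 75) = -0.0737
RL = −20·log₁₀|Γ| = −20·log₁₀(0.0737)

RL ≈ 22.6 dB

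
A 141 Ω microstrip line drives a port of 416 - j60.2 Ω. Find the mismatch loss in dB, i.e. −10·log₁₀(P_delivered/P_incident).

Γ = (275 − j60.2)/(557 − j60.2), |Γ| = 0.502
|Γ|² = 0.252, so P_del/P_inc = 1 − |Γ|² = 0.748
ML = −10·log₁₀(1 − |Γ|²)

mismatch loss ≈ 1.26 dB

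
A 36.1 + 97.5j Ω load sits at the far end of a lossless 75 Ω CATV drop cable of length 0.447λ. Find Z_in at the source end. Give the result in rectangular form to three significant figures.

βl = 2π × 0.447 = 161°
tan(βl) = tan(161°) = -0.346
Z_in = Z_0·(Z_L + jZ_0·tanβl)/(Z_0 + jZ_L·tanβl)
     = 75·(36.1 + j71.6)/(109 − j12.5)

Z_in ≈ 19 + j51.5 Ω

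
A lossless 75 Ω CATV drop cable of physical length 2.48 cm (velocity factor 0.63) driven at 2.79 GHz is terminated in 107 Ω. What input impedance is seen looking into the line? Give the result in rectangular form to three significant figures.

Z_in ≈ 67.9 + j24.5 Ω

λ = v/f = 0.63·c / 2.79 GHz = 0.0677 m
βl = 2π·l/λ = 2π × 0.366 = 132°
tan(βl) = tan(132°) = -1.12
Z_in = Z_0·(Z_L + jZ_0·tanβl)/(Z_0 + jZ_L·tanβl)
     = 75·(107 − j83.9)/(75 − j120)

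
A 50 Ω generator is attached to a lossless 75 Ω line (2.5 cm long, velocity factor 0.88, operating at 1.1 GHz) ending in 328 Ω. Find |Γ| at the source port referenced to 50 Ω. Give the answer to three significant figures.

λ = v/f = 0.88·c / 1.1 GHz = 0.24 m
βl = 2π·l/λ = 2π × 0.104 = 37.5°
tan(βl) = 0.767
Z_in = Z_0·(Z_L + jZ_0·tanβl)/(Z_0 + jZ_L·tanβl) = 42.5 − j85.1 Ω
Γ_s = (Z_in − Z_s)/(Z_in + Z_s) = (-7.5 − j85.1)/(92.5 − j85.1), |Γ_s| = 0.68

|Γ| ≈ 0.68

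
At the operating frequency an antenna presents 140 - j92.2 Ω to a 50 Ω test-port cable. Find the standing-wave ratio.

Γ = (Z_L − Z_0)/(Z_L + Z_0) = (90 − j92.2)/(190 − j92.2)
|Γ| = 129/211 = 0.61
VSWR = (1 + |Γ|)/(1 − |Γ|) = 1.61/0.39

VSWR ≈ 4.13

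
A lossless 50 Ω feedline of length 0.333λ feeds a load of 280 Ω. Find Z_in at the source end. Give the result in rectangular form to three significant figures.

βl = 2π × 0.333 = 120°
tan(βl) = tan(120°) = -1.74
Z_in = Z_0·(Z_L + jZ_0·tanβl)/(Z_0 + jZ_L·tanβl)
     = 50·(280 − j87)/(50 − j487)

Z_in ≈ 11.8 + j27.5 Ω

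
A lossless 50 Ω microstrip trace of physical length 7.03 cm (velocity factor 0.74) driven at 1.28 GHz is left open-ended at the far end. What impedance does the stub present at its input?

Z_in ≈ +j73.9 Ω

λ = v/f = 0.74·c / 1.28 GHz = 0.173 m
βl = 2π·l/λ = 2π × 0.405 = 146°
tan(βl) = -0.677
For an open-ended stub, Z_in = −jZ_0·cot(βl) = −jZ_0/tan(βl)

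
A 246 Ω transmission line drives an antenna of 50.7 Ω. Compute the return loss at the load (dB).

Γ = (50.7 − 246)/(50.7 + 246) = -0.658
RL = −20·log₁₀|Γ| = −20·log₁₀(0.658)

RL ≈ 3.63 dB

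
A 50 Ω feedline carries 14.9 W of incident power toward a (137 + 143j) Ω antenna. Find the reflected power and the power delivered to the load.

P_reflected ≈ 7.53 W; P_delivered ≈ 7.37 W

|Γ| = |(87 + j143)/(187 + j143)| = 0.711
|Γ|² = 0.506
P_refl = |Γ|²·P_inc = 7.53 W, P_del = (1 − |Γ|²)·P_inc = 7.37 W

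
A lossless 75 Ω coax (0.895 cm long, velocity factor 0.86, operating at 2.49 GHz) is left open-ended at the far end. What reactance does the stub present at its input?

X_in ≈ -124 Ω (capacitive)

λ = v/f = 0.86·c / 2.49 GHz = 0.104 m
βl = 2π·l/λ = 2π × 0.0864 = 31.1°
tan(βl) = 0.603
For an open-ended stub, Z_in = −jZ_0·cot(βl) = −jZ_0/tan(βl)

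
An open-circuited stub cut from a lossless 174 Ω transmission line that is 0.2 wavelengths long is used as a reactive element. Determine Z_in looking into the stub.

βl = 2π × 0.2 = 72°
tan(βl) = 3.08
For an open-circuited stub, Z_in = −jZ_0·cot(βl) = −jZ_0/tan(βl)

Z_in ≈ −j56.5 Ω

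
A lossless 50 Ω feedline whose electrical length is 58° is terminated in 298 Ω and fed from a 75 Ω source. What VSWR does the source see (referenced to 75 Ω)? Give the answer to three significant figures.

VSWR ≈ 7.56

tan(βl) = 1.6
Z_in = Z_0·(Z_L + jZ_0·tanβl)/(Z_0 + jZ_L·tanβl) = 11.5 − j30 Ω
Γ_s = (Z_in − Z_s)/(Z_in + Z_s) = (-63.5 − j30)/(86.5 − j30), |Γ_s| = 0.766
VSWR = (1 + |Γ_s|)/(1 − |Γ_s|)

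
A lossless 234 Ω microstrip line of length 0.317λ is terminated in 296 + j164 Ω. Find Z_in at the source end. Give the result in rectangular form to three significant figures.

Z_in ≈ 122 − j5.75 Ω

βl = 2π × 0.317 = 114°
tan(βl) = tan(114°) = -2.23
Z_in = Z_0·(Z_L + jZ_0·tanβl)/(Z_0 + jZ_L·tanβl)
     = 234·(296 − j359)/(600 − j661)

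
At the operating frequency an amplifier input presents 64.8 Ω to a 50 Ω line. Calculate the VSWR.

VSWR ≈ 1.3

For a purely resistive load, VSWR = R_L/Z_0 or Z_0/R_L (whichever > 1) = 64.8/50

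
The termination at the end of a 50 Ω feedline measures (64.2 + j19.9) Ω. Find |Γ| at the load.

|Γ| ≈ 0.211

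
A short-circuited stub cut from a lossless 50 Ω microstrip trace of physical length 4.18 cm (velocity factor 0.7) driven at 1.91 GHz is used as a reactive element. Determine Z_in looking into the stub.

Z_in ≈ −j46.8 Ω

λ = v/f = 0.7·c / 1.91 GHz = 0.11 m
βl = 2π·l/λ = 2π × 0.38 = 137°
tan(βl) = -0.937
For a short-circuited stub, Z_in = jZ_0·tan(βl)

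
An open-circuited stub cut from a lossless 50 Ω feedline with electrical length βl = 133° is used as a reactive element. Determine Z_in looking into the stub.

tan(βl) = -1.07
For an open-circuited stub, Z_in = −jZ_0·cot(βl) = −jZ_0/tan(βl)

Z_in ≈ +j46.6 Ω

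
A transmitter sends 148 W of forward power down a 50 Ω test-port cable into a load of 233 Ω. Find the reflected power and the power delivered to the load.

P_reflected ≈ 61.9 W; P_delivered ≈ 86.1 W

Γ = (233 − 50)/(233 + 50) = 0.647
|Γ|² = 0.418
P_refl = |Γ|²·P_inc = 61.9 W, P_del = (1 − |Γ|²)·P_inc = 86.1 W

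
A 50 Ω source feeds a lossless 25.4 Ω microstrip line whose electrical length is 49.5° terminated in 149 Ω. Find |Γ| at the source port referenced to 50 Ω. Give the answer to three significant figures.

|Γ| ≈ 0.778

tan(βl) = 1.17
Z_in = Z_0·(Z_L + jZ_0·tanβl)/(Z_0 + jZ_L·tanβl) = 7.33 − j20.6 Ω
Γ_s = (Z_in − Z_s)/(Z_in + Z_s) = (-42.7 − j20.6)/(57.3 − j20.6), |Γ_s| = 0.778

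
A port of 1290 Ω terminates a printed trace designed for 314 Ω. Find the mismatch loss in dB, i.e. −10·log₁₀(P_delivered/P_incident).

mismatch loss ≈ 2.01 dB

Γ = (1290 − 314)/(1290 + 314) = 0.608
|Γ|² = 0.37, so P_del/P_inc = 1 − |Γ|² = 0.63
ML = −10·log₁₀(1 − |Γ|²)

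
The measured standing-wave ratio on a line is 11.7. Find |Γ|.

|Γ| ≈ 0.843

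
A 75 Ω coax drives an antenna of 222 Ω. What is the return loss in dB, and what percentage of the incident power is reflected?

RL ≈ 6.11 dB; 24.5% of incident power reflected

Γ = (222 − 75)/(222 + 75) = 0.495
RL = −20·log₁₀(0.495) = 6.11 dB
P_refl/P_inc = |Γ|² = 0.245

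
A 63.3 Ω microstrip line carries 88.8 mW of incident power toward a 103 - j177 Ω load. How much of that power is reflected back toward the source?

P_reflected ≈ 49.5 mW

|Γ| = |(39.7 − j177)/(166.3 − j177)| = 0.747
|Γ|² = 0.558
P_refl = |Γ|²·P_inc = 49.5 mW, P_del = (1 − |Γ|²)·P_inc = 39.3 mW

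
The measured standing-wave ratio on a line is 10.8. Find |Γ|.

|Γ| = (S − 1)/(S + 1) = (10.8 − 1)/(10.8 + 1) = 9.8/11.8

|Γ| ≈ 0.831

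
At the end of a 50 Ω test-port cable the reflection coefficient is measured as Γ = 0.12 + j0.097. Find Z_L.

Z_L ≈ 62.3 + j12.4 Ω

Z_L = Z_0·(1 + Γ)/(1 − Γ) = 50·(1.12 + j0.097)/(0.88 − j0.097)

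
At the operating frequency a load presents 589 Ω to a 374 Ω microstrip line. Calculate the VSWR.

VSWR ≈ 1.57

For a purely resistive load, VSWR = R_L/Z_0 or Z_0/R_L (whichever > 1) = 589/374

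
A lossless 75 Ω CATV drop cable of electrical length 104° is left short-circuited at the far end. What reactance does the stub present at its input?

X_in ≈ -301 Ω (capacitive)

tan(βl) = -4.01
For a short-circuited stub, Z_in = jZ_0·tan(βl)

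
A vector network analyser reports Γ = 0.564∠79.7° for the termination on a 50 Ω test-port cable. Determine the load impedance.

Z_L ≈ 30.5 + j49.7 Ω

Z_L = Z_0·(1 + Γ)/(1 − Γ) = 50·(1.1 + j0.555)/(0.899 − j0.555)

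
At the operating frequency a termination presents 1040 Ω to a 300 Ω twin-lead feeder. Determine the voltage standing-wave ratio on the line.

For a purely resistive load, VSWR = R_L/Z_0 or Z_0/R_L (whichever > 1) = 1040/300

VSWR ≈ 3.47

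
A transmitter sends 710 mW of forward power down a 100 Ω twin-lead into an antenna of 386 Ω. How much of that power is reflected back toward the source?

Γ = (386 − 100)/(386 + 100) = 0.588
|Γ|² = 0.346
P_refl = |Γ|²·P_inc = 246 mW, P_del = (1 − |Γ|²)·P_inc = 464 mW

P_reflected ≈ 246 mW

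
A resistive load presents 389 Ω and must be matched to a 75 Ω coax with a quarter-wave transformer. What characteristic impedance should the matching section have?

Z_qwt ≈ 171 Ω

Z_qwt = √(Z_0·R_L) = √(75 × 389) = √29180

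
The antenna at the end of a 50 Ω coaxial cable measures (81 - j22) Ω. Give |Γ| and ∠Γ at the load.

Γ ≈ 0.286 ∠ -25.8°

Γ = (Z_L − Z_0)/(Z_L + Z_0) = (31 − j22)/(131 − j22)
|Γ| = 38/133 = 0.286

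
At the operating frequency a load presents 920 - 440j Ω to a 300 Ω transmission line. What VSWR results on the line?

Γ = (Z_L − Z_0)/(Z_L + Z_0) = (620 − j440)/(1220 − j440)
|Γ| = 760/1300 = 0.586
VSWR = (1 + |Γ|)/(1 − |Γ|) = 1.59/0.414

VSWR ≈ 3.83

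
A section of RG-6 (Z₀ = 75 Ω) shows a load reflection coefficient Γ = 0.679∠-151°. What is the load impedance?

Z_L = Z_0·(1 + Γ)/(1 − Γ) = 75·(0.406 − j0.329)/(1.59 + j0.329)

Z_L ≈ 15.3 − j18.6 Ω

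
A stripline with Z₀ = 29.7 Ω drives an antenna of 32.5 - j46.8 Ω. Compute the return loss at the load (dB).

RL ≈ 4.4 dB

Γ = (2.8 − j46.8)/(62.2 − j46.8), |Γ| = 0.602
RL = −20·log₁₀|Γ| = −20·log₁₀(0.602)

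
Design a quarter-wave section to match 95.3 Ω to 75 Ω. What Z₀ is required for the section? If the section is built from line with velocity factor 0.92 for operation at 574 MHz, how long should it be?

Z_qwt ≈ 84.5 Ω; length ≈ 12 cm

Z_qwt = √(Z_0·R_L) = √(75 × 95.3) = √7148
λ = 0.92·c/f = 0.481 m, so l = λ/4 = 0.12 m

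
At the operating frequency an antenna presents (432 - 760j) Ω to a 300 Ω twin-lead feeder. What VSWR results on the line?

VSWR ≈ 6.44

Γ = (Z_L − Z_0)/(Z_L + Z_0) = (132 − j760)/(732 − j760)
|Γ| = 771/1060 = 0.731
VSWR = (1 + |Γ|)/(1 − |Γ|) = 1.73/0.269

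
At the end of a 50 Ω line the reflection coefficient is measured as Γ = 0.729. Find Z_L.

Z_L ≈ 319 Ω

Z_L = Z_0·(1 + Γ)/(1 − Γ) = 50·(1.73)/(0.271)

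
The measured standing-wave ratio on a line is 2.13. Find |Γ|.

|Γ| = (S − 1)/(S + 1) = (2.13 − 1)/(2.13 + 1) = 1.13/3.13

|Γ| ≈ 0.361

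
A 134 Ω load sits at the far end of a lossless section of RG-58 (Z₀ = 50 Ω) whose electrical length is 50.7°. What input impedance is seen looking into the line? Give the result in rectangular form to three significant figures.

Z_in ≈ 28.5 − j32.2 Ω

tan(βl) = tan(50.7°) = 1.22
Z_in = Z_0·(Z_L + jZ_0·tanβl)/(Z_0 + jZ_L·tanβl)
     = 50·(134 + j61.1)/(50 + j164)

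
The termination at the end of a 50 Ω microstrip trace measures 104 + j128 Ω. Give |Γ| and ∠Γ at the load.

Γ = (Z_L − Z_0)/(Z_L + Z_0) = (54 + j128)/(154 + j128)
|Γ| = 139/200 = 0.694

Γ ≈ 0.694 ∠ 27.4°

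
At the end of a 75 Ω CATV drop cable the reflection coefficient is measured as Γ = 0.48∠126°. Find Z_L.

Z_L = Z_0·(1 + Γ)/(1 − Γ) = 75·(0.718 + j0.388)/(1.28 − j0.388)

Z_L ≈ 32.2 + j32.5 Ω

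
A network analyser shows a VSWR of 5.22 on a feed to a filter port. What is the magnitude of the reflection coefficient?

|Γ| = (S − 1)/(S + 1) = (5.22 − 1)/(5.22 + 1) = 4.22/6.22

|Γ| ≈ 0.678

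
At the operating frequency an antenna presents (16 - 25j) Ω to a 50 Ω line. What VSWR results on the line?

VSWR ≈ 3.97

Γ = (Z_L − Z_0)/(Z_L + Z_0) = (-34 − j25)/(66 − j25)
|Γ| = 42.2/70.6 = 0.598
VSWR = (1 + |Γ|)/(1 − |Γ|) = 1.6/0.402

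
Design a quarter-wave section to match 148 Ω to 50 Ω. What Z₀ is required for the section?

Z_qwt ≈ 86 Ω

Z_qwt = √(Z_0·R_L) = √(50 × 148) = √7400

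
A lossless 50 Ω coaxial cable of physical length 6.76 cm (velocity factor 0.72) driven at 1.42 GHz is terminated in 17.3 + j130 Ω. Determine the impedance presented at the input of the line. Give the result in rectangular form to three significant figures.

λ = v/f = 0.72·c / 1.42 GHz = 0.152 m
βl = 2π·l/λ = 2π × 0.444 = 160°
tan(βl) = tan(160°) = -0.364
Z_in = Z_0·(Z_L + jZ_0·tanβl)/(Z_0 + jZ_L·tanβl)
     = 50·(17.3 + j112)/(97.4 − j6.3)

Z_in ≈ 5.15 + j57.7 Ω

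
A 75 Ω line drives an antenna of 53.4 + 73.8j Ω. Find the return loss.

Γ = (-21.6 + j73.8)/(128.4 + j73.8), |Γ| = 0.519
RL = −20·log₁₀|Γ| = −20·log₁₀(0.519)

RL ≈ 5.69 dB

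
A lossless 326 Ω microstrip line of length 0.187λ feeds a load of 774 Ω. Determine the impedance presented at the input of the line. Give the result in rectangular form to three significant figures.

βl = 2π × 0.187 = 67.3°
tan(βl) = tan(67.3°) = 2.39
Z_in = Z_0·(Z_L + jZ_0·tanβl)/(Z_0 + jZ_L·tanβl)
     = 326·(774 + j780)/(326 + j1850)

Z_in ≈ 156 − j109 Ω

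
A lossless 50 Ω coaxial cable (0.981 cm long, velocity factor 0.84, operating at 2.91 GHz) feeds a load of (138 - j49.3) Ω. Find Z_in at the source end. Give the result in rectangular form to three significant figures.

Z_in ≈ 26.5 − j37.4 Ω

λ = v/f = 0.84·c / 2.91 GHz = 0.0866 m
βl = 2π·l/λ = 2π × 0.113 = 40.8°
tan(βl) = tan(40.8°) = 0.863
Z_in = Z_0·(Z_L + jZ_0·tanβl)/(Z_0 + jZ_L·tanβl)
     = 50·(138 − j6.17)/(92.5 + j119)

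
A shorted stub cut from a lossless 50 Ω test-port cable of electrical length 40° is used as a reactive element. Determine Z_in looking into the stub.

tan(βl) = 0.839
For a shorted stub, Z_in = jZ_0·tan(βl)

Z_in ≈ +j42 Ω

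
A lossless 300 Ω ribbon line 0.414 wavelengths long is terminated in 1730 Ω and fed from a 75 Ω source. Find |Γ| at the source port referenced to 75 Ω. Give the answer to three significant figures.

|Γ| ≈ 0.892

βl = 2π × 0.414 = 149°
tan(βl) = -0.6
Z_in = Z_0·(Z_L + jZ_0·tanβl)/(Z_0 + jZ_L·tanβl) = 181 + j448 Ω
Γ_s = (Z_in − Z_s)/(Z_in + Z_s) = (106 + j448)/(256 + j448), |Γ_s| = 0.892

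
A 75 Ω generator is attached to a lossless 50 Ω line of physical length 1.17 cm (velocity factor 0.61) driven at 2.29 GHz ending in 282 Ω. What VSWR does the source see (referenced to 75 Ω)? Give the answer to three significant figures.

λ = v/f = 0.61·c / 2.29 GHz = 0.0799 m
βl = 2π·l/λ = 2π × 0.146 = 52.7°
tan(βl) = 1.31
Z_in = Z_0·(Z_L + jZ_0·tanβl)/(Z_0 + jZ_L·tanβl) = 13.8 − j36.2 Ω
Γ_s = (Z_in − Z_s)/(Z_in + Z_s) = (-61.2 − j36.2)/(88.8 − j36.2), |Γ_s| = 0.742
VSWR = (1 + |Γ_s|)/(1 − |Γ_s|)

VSWR ≈ 6.76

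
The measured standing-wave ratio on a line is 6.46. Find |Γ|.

|Γ| ≈ 0.732

|Γ| = (S − 1)/(S + 1) = (6.46 − 1)/(6.46 + 1) = 5.46/7.46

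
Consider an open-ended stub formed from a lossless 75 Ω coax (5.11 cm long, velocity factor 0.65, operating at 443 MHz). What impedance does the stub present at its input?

Z_in ≈ −j83.9 Ω

λ = v/f = 0.65·c / 443 MHz = 0.44 m
βl = 2π·l/λ = 2π × 0.116 = 41.8°
tan(βl) = 0.894
For an open-ended stub, Z_in = −jZ_0·cot(βl) = −jZ_0/tan(βl)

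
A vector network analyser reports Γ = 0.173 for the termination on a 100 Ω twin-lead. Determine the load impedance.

Z_L ≈ 142 Ω

Z_L = Z_0·(1 + Γ)/(1 − Γ) = 100·(1.17)/(0.827)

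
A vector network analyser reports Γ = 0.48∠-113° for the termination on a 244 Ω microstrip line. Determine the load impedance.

Z_L = Z_0·(1 + Γ)/(1 − Γ) = 244·(0.812 − j0.442)/(1.19 + j0.442)

Z_L ≈ 117 − j134 Ω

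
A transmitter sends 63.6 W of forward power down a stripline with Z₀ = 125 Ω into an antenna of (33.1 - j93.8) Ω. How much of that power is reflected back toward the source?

P_reflected ≈ 32.5 W

|Γ| = |(-91.9 − j93.8)/(158.1 − j93.8)| = 0.714
|Γ|² = 0.51
P_refl = |Γ|²·P_inc = 32.5 W, P_del = (1 − |Γ|²)·P_inc = 31.1 W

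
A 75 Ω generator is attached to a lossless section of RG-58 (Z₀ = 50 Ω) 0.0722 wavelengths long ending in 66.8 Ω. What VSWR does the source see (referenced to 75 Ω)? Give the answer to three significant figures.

βl = 2π × 0.0722 = 26°
tan(βl) = 0.488
Z_in = Z_0·(Z_L + jZ_0·tanβl)/(Z_0 + jZ_L·tanβl) = 58 − j13.4 Ω
Γ_s = (Z_in − Z_s)/(Z_in + Z_s) = (-17 − j13.4)/(133 − j13.4), |Γ_s| = 0.162
VSWR = (1 + |Γ_s|)/(1 − |Γ_s|)

VSWR ≈ 1.39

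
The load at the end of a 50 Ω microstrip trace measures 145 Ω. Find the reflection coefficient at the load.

Γ = (Z_L − Z_0)/(Z_L + Z_0) = (145 − 50)/(145 + 50) = 95/195

Γ = 0.487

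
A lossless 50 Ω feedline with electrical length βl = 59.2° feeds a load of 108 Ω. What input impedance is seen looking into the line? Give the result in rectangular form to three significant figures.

Z_in ≈ 29.2 − j21.8 Ω

tan(βl) = tan(59.2°) = 1.68
Z_in = Z_0·(Z_L + jZ_0·tanβl)/(Z_0 + jZ_L·tanβl)
     = 50·(108 + j83.9)/(50 + j181)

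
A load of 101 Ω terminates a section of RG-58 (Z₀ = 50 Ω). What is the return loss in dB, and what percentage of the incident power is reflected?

RL ≈ 9.43 dB; 11.4% of incident power reflected

Γ = (101 − 50)/(101 + 50) = 0.338
RL = −20·log₁₀(0.338) = 9.43 dB
P_refl/P_inc = |Γ|² = 0.114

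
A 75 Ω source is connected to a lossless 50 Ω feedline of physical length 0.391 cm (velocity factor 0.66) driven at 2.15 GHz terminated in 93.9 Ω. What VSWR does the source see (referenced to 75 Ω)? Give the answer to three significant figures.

VSWR ≈ 1.43

λ = v/f = 0.66·c / 2.15 GHz = 0.0921 m
βl = 2π·l/λ = 2π × 0.0425 = 15.3°
tan(βl) = 0.273
Z_in = Z_0·(Z_L + jZ_0·tanβl)/(Z_0 + jZ_L·tanβl) = 79.9 − j27.3 Ω
Γ_s = (Z_in − Z_s)/(Z_in + Z_s) = (4.87 − j27.3)/(155 − j27.3), |Γ_s| = 0.177
VSWR = (1 + |Γ_s|)/(1 − |Γ_s|)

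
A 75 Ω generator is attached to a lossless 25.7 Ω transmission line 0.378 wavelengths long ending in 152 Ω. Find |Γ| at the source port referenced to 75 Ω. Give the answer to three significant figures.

βl = 2π × 0.378 = 136°
tan(βl) = -0.963
Z_in = Z_0·(Z_L + jZ_0·tanβl)/(Z_0 + jZ_L·tanβl) = 8.76 + j25.1 Ω
Γ_s = (Z_in − Z_s)/(Z_in + Z_s) = (-66.2 + j25.1)/(83.8 + j25.1), |Γ_s| = 0.81

|Γ| ≈ 0.81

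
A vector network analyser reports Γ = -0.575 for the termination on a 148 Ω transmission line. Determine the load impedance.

Z_L ≈ 39.9 Ω

Z_L = Z_0·(1 + Γ)/(1 − Γ) = 148·(0.425)/(1.57)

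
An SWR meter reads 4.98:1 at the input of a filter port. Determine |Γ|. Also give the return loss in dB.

|Γ| ≈ 0.666; return loss ≈ 3.54 dB

|Γ| = (S − 1)/(S + 1) = (4.98 − 1)/(4.98 + 1) = 3.98/5.98
RL = −20·log₁₀|Γ| = −20·log₁₀(0.666)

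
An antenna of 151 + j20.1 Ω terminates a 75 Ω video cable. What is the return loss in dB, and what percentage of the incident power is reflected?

RL ≈ 9.21 dB; 12% of incident power reflected

Γ = (76 + j20.1)/(226 + j20.1), |Γ| = 0.346
RL = −20·log₁₀(0.346) = 9.21 dB
P_refl/P_inc = |Γ|² = 0.12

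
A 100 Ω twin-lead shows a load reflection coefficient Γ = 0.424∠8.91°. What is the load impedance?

Z_L ≈ 240 + j38.4 Ω

Z_L = Z_0·(1 + Γ)/(1 − Γ) = 100·(1.42 + j0.0657)/(0.581 − j0.0657)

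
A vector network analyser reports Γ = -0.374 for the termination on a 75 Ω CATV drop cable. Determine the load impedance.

Z_L ≈ 34.2 Ω

Z_L = Z_0·(1 + Γ)/(1 − Γ) = 75·(0.626)/(1.37)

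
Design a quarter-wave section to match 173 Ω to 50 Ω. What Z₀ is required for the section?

Z_qwt ≈ 93 Ω

Z_qwt = √(Z_0·R_L) = √(50 × 173) = √8650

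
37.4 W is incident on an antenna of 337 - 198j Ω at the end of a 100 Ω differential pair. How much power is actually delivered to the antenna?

|Γ| = |(237 − j198)/(437 − j198)| = 0.644
|Γ|² = 0.414
P_refl = |Γ|²·P_inc = 15.5 W, P_del = (1 − |Γ|²)·P_inc = 21.9 W

P_delivered ≈ 21.9 W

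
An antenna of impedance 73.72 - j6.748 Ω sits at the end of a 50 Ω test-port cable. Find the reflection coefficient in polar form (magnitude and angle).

Γ = (Z_L − Z_0)/(Z_L + Z_0) = (23.72 − j6.748)/(123.7 − j6.748)
|Γ| = 24.7/124 = 0.199

Γ ≈ 0.199 ∠ -12.8°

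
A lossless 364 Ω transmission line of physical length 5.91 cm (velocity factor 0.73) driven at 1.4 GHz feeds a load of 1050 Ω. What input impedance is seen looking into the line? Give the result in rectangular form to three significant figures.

Z_in ≈ 232 + j294 Ω

λ = v/f = 0.73·c / 1.4 GHz = 0.156 m
βl = 2π·l/λ = 2π × 0.378 = 136°
tan(βl) = tan(136°) = -0.965
Z_in = Z_0·(Z_L + jZ_0·tanβl)/(Z_0 + jZ_L·tanβl)
     = 364·(1050 − j351)/(364 − j1010)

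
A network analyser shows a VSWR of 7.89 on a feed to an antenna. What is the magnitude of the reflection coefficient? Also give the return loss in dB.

|Γ| ≈ 0.775; return loss ≈ 2.21 dB

|Γ| = (S − 1)/(S + 1) = (7.89 − 1)/(7.89 + 1) = 6.89/8.89
RL = −20·log₁₀|Γ| = −20·log₁₀(0.775)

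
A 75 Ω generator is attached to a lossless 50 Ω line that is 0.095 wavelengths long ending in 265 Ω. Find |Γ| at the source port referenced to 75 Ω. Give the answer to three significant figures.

βl = 2π × 0.095 = 34.2°
tan(βl) = 0.68
Z_in = Z_0·(Z_L + jZ_0·tanβl)/(Z_0 + jZ_L·tanβl) = 27.7 − j65.9 Ω
Γ_s = (Z_in − Z_s)/(Z_in + Z_s) = (-47.3 − j65.9)/(103 − j65.9), |Γ_s| = 0.664

|Γ| ≈ 0.664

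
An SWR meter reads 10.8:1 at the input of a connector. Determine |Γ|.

|Γ| ≈ 0.831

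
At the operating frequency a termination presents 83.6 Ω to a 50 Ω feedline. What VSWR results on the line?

VSWR ≈ 1.67

Γ = (83.6 − 50)/(83.6 + 50) = 0.251
VSWR = (1 + 0.251)/(1 − 0.251)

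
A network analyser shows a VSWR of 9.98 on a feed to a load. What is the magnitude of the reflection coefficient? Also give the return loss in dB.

|Γ| = (S − 1)/(S + 1) = (9.98 − 1)/(9.98 + 1) = 8.98/11
RL = −20·log₁₀|Γ| = −20·log₁₀(0.818)

|Γ| ≈ 0.818; return loss ≈ 1.75 dB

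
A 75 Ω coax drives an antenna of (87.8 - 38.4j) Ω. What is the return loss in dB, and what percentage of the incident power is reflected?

RL ≈ 12.3 dB; 5.86% of incident power reflected

Γ = (12.8 − j38.4)/(162.8 − j38.4), |Γ| = 0.242
RL = −20·log₁₀(0.242) = 12.3 dB
P_refl/P_inc = |Γ|² = 0.0586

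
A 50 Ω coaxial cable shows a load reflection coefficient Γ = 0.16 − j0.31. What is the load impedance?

Z_L ≈ 54.8 − j38.7 Ω

Z_L = Z_0·(1 + Γ)/(1 − Γ) = 50·(1.16 − j0.31)/(0.84 + j0.31)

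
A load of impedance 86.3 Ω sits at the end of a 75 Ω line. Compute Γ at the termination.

Γ = 0.0701

Γ = (Z_L − Z_0)/(Z_L + Z_0) = (86.3 − 75)/(86.3 + 75) = 11.3/161.3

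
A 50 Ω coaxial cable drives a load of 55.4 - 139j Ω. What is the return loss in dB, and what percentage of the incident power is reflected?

Γ = (5.4 − j139)/(105.4 − j139), |Γ| = 0.797
RL = −20·log₁₀(0.797) = 1.97 dB
P_refl/P_inc = |Γ|² = 0.636

RL ≈ 1.97 dB; 63.6% of incident power reflected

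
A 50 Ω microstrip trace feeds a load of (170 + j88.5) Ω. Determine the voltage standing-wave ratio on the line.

Γ = (Z_L − Z_0)/(Z_L + Z_0) = (120 + j88.5)/(220 + j88.5)
|Γ| = 149/237 = 0.629
VSWR = (1 + |Γ|)/(1 − |Γ|) = 1.63/0.371

VSWR ≈ 4.39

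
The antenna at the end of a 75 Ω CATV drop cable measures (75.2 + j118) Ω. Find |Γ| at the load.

|Γ| ≈ 0.618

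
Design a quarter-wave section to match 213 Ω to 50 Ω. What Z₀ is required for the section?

Z_qwt ≈ 103 Ω

Z_qwt = √(Z_0·R_L) = √(50 × 213) = √10650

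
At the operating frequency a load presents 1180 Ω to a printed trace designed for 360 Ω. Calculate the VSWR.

VSWR ≈ 3.28

For a purely resistive load, VSWR = R_L/Z_0 or Z_0/R_L (whichever > 1) = 1180/360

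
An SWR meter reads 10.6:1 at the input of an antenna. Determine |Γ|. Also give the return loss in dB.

|Γ| ≈ 0.828; return loss ≈ 1.64 dB

|Γ| = (S − 1)/(S + 1) = (10.6 − 1)/(10.6 + 1) = 9.6/11.6
RL = −20·log₁₀|Γ| = −20·log₁₀(0.828)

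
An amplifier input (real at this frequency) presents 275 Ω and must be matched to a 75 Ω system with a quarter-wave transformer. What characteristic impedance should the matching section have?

Z_qwt = √(Z_0·R_L) = √(75 × 275) = √20620

Z_qwt ≈ 144 Ω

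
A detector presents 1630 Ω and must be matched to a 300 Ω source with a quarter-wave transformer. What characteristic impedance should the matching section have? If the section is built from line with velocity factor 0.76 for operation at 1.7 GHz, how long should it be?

Z_qwt ≈ 699 Ω; length ≈ 3.35 cm

Z_qwt = √(Z_0·R_L) = √(300 × 1630) = √489000
λ = 0.76·c/f = 0.134 m, so l = λ/4 = 0.0335 m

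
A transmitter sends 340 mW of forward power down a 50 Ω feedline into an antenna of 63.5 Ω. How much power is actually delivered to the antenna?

P_delivered ≈ 335 mW

Γ = (63.5 − 50)/(63.5 + 50) = 0.119
|Γ|² = 0.0141
P_refl = |Γ|²·P_inc = 4.81 mW, P_del = (1 − |Γ|²)·P_inc = 335 mW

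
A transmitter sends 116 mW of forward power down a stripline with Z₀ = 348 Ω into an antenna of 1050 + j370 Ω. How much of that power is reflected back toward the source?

|Γ| = |(702 + j370)/(1398 + j370)| = 0.549
|Γ|² = 0.301
P_refl = |Γ|²·P_inc = 34.9 mW, P_del = (1 − |Γ|²)·P_inc = 81.1 mW

P_reflected ≈ 34.9 mW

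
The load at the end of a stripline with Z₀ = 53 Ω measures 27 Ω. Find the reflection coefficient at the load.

Γ = (Z_L − Z_0)/(Z_L + Z_0) = (27 − 53)/(27 + 53) = -26/80

Γ = -0.325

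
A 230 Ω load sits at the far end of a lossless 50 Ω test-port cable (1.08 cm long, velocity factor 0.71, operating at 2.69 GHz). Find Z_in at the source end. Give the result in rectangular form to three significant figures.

Z_in ≈ 18.4 − j39.8 Ω

λ = v/f = 0.71·c / 2.69 GHz = 0.0792 m
βl = 2π·l/λ = 2π × 0.136 = 49.1°
tan(βl) = tan(49.1°) = 1.15
Z_in = Z_0·(Z_L + jZ_0·tanβl)/(Z_0 + jZ_L·tanβl)
     = 50·(230 + j57.7)/(50 + j266)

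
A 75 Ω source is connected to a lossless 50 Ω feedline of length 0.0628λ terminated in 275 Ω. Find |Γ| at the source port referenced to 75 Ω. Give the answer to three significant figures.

|Γ| ≈ 0.627

βl = 2π × 0.0628 = 22.6°
tan(βl) = 0.416
Z_in = Z_0·(Z_L + jZ_0·tanβl)/(Z_0 + jZ_L·tanβl) = 51.7 − j97.5 Ω
Γ_s = (Z_in − Z_s)/(Z_in + Z_s) = (-23.3 − j97.5)/(127 − j97.5), |Γ_s| = 0.627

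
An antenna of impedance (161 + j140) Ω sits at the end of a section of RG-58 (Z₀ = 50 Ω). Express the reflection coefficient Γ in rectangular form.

Γ = (Z_L − Z_0)/(Z_L + Z_0) = (111 + j140)/(211 + j140)

Γ ≈ 0.671 + j0.218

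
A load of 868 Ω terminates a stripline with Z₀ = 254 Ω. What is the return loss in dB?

RL ≈ 5.24 dB

Γ = (868 − 254)/(868 + 254) = 0.547
RL = −20·log₁₀|Γ| = −20·log₁₀(0.547)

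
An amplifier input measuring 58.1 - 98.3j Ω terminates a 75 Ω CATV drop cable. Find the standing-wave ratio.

Γ = (Z_L − Z_0)/(Z_L + Z_0) = (-16.9 − j98.3)/(133.1 − j98.3)
|Γ| = 99.7/165 = 0.603
VSWR = (1 + |Γ|)/(1 − |Γ|) = 1.6/0.397

VSWR ≈ 4.04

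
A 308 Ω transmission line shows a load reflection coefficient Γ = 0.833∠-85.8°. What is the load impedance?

Z_L = Z_0·(1 + Γ)/(1 − Γ) = 308·(1.06 − j0.831)/(0.939 + j0.831)

Z_L ≈ 60 − j326 Ω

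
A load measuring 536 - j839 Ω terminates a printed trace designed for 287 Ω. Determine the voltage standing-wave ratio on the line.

VSWR ≈ 6.83

Γ = (Z_L − Z_0)/(Z_L + Z_0) = (249 − j839)/(823 − j839)
|Γ| = 875/1180 = 0.745
VSWR = (1 + |Γ|)/(1 − |Γ|) = 1.74/0.255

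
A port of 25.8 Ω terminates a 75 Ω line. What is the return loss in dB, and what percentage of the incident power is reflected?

Γ = (25.8 − 75)/(25.8 + 75) = -0.488
RL = −20·log₁₀(0.488) = 6.23 dB
P_refl/P_inc = |Γ|² = 0.238

RL ≈ 6.23 dB; 23.8% of incident power reflected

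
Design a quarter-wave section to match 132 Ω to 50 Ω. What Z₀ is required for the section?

Z_qwt ≈ 81.2 Ω

Z_qwt = √(Z_0·R_L) = √(50 × 132) = √6600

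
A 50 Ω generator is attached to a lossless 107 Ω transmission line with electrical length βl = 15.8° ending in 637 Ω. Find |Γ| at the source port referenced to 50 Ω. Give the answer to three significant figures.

tan(βl) = 0.283
Z_in = Z_0·(Z_L + jZ_0·tanβl)/(Z_0 + jZ_L·tanβl) = 179 − j272 Ω
Γ_s = (Z_in − Z_s)/(Z_in + Z_s) = (129 − j272)/(229 − j272), |Γ_s| = 0.846

|Γ| ≈ 0.846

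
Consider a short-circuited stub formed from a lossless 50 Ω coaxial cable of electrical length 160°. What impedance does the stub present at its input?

Z_in ≈ −j18.2 Ω

tan(βl) = -0.364
For a short-circuited stub, Z_in = jZ_0·tan(βl)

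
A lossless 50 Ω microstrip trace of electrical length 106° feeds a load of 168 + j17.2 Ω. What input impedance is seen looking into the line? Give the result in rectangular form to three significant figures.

tan(βl) = tan(106°) = -3.49
Z_in = Z_0·(Z_L + jZ_0·tanβl)/(Z_0 + jZ_L·tanβl)
     = 50·(168 − j157)/(110 − j586)

Z_in ≈ 15.6 + j11.4 Ω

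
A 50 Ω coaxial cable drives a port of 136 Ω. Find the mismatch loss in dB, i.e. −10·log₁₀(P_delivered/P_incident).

Γ = (136 − 50)/(136 + 50) = 0.462
|Γ|² = 0.214, so P_del/P_inc = 1 − |Γ|² = 0.786
ML = −10·log₁₀(1 − |Γ|²)

mismatch loss ≈ 1.04 dB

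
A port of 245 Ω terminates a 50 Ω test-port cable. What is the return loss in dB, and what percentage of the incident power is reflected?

Γ = (245 − 50)/(245 + 50) = 0.661
RL = −20·log₁₀(0.661) = 3.6 dB
P_refl/P_inc = |Γ|² = 0.437

RL ≈ 3.6 dB; 43.7% of incident power reflected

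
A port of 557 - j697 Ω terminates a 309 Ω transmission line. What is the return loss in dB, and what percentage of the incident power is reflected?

RL ≈ 3.54 dB; 44.3% of incident power reflected

Γ = (248 − j697)/(866 − j697), |Γ| = 0.666
RL = −20·log₁₀(0.666) = 3.54 dB
P_refl/P_inc = |Γ|² = 0.443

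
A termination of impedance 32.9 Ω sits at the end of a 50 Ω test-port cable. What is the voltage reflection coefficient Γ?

Γ = (Z_L − Z_0)/(Z_L + Z_0) = (32.9 − 50)/(32.9 + 50) = -17.1/82.9

Γ = -0.206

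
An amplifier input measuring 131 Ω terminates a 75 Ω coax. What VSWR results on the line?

VSWR ≈ 1.75

For a purely resistive load, VSWR = R_L/Z_0 or Z_0/R_L (whichever > 1) = 131/75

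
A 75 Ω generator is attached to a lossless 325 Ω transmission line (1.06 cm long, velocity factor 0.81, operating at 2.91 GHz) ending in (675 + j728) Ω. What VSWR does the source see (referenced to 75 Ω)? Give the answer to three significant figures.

VSWR ≈ 15.5

λ = v/f = 0.81·c / 2.91 GHz = 0.0835 m
βl = 2π·l/λ = 2π × 0.127 = 45.7°
tan(βl) = 1.02
Z_in = Z_0·(Z_L + jZ_0·tanβl)/(Z_0 + jZ_L·tanβl) = 223 − j453 Ω
Γ_s = (Z_in − Z_s)/(Z_in + Z_s) = (148 − j453)/(298 − j453), |Γ_s| = 0.879
VSWR = (1 + |Γ_s|)/(1 − |Γ_s|)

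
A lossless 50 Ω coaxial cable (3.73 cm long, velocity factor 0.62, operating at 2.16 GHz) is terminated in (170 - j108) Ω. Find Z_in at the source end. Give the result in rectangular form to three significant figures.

Z_in ≈ 88.4 + j110 Ω

λ = v/f = 0.62·c / 2.16 GHz = 0.0861 m
βl = 2π·l/λ = 2π × 0.433 = 156°
tan(βl) = tan(156°) = -0.447
Z_in = Z_0·(Z_L + jZ_0·tanβl)/(Z_0 + jZ_L·tanβl)
     = 50·(170 − j130)/(1.78 − j75.9)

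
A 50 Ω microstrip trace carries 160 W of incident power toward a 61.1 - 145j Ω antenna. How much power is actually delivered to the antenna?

|Γ| = |(11.1 − j145)/(111.1 − j145)| = 0.796
|Γ|² = 0.634
P_refl = |Γ|²·P_inc = 101 W, P_del = (1 − |Γ|²)·P_inc = 58.6 W

P_delivered ≈ 58.6 W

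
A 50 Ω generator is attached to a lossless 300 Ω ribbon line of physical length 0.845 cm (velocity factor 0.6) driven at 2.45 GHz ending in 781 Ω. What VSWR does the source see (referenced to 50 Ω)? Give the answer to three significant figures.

VSWR ≈ 9.92

λ = v/f = 0.6·c / 2.45 GHz = 0.0735 m
βl = 2π·l/λ = 2π × 0.115 = 41.4°
tan(βl) = 0.882
Z_in = Z_0·(Z_L + jZ_0·tanβl)/(Z_0 + jZ_L·tanβl) = 221 − j244 Ω
Γ_s = (Z_in − Z_s)/(Z_in + Z_s) = (171 − j244)/(271 − j244), |Γ_s| = 0.817
VSWR = (1 + |Γ_s|)/(1 − |Γ_s|)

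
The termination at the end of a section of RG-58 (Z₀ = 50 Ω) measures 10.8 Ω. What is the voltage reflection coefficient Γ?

Γ = -0.645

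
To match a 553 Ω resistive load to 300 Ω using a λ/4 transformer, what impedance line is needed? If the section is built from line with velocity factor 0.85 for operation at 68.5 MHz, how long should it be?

Z_qwt ≈ 407 Ω; length ≈ 93.1 cm

Z_qwt = √(Z_0·R_L) = √(300 × 553) = √165900
λ = 0.85·c/f = 3.72 m, so l = λ/4 = 0.931 m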